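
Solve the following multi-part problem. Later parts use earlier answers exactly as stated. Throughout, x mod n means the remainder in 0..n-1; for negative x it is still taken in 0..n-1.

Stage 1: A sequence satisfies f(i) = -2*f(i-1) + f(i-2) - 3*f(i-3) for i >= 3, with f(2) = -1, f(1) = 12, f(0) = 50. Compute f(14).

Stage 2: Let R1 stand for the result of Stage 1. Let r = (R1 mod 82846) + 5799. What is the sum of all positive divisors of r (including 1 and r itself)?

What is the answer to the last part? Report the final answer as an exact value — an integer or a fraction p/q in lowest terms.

Stage 1: f(3) = -2*(-1) + 1*(12) - 3*(50) = -136; iterating: f(3)=-136, f(4)=235, f(5)=-603, f(6)=1849, f(7)=-5006, f(8)=13670, f(9)=-37893, f(10)=104474, f(11)=-287851, f(12)=793855, f(13)=-2188983, f(14)=6035374; answer 6035374
Stage 2: R1 = 6035374; r = 76261; 76261 is prime, so its only divisors are 1 and 76261; sigma = 1 + 76261 = 76262; answer 76262

76262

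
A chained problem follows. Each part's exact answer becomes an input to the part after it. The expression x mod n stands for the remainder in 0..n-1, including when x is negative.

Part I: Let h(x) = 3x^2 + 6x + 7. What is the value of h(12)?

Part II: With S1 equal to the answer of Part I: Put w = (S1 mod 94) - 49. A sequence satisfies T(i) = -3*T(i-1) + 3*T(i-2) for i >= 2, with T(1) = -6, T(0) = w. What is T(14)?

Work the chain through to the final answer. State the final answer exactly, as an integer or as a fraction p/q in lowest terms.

-9137286

Part I: 3*(12)^2 + 6*(12)^1 + 7 = (432) + (72) + (7) = 511; answer 511
Part II: S1 = 511; w = -8; T(2) = -3*(-6) + 3*(-8) = -6; iterating: T(2)=-6, T(3)=0, T(4)=-18, T(5)=54, T(6)=-216, T(7)=810, T(8)=-3078, T(9)=11664, T(10)=-44226, T(11)=167670, T(12)=-635688, T(13)=2410074, T(14)=-9137286; answer -9137286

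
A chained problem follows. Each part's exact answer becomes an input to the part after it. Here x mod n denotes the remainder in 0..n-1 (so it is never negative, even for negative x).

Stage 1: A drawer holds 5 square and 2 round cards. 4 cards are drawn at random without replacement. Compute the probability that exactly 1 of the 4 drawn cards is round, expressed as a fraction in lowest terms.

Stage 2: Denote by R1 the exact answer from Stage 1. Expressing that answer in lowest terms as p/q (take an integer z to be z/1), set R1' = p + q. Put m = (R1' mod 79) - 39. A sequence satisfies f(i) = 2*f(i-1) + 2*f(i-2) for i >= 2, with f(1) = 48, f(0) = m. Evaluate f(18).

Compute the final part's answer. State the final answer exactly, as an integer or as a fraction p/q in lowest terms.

Stage 1: total draws C(7,4) = 35; favorable C(2,1)*C(5,3) = 20; P = 4/7; answer 4/7
Stage 2: R1 = 4/7; threaded value p + q = 11; m = -28; f(2) = 2*(48) + 2*(-28) = 40; iterating: f(2)=40, f(3)=176, f(4)=432, f(5)=1216, f(6)=3296, f(7)=9024, f(8)=24640, f(9)=67328, f(10)=183936, f(11)=502528, f(12)=1372928, f(13)=3750912, f(14)=10247680, f(15)=27997184, f(16)=76489728, f(17)=208973824, f(18)=570927104; answer 570927104

570927104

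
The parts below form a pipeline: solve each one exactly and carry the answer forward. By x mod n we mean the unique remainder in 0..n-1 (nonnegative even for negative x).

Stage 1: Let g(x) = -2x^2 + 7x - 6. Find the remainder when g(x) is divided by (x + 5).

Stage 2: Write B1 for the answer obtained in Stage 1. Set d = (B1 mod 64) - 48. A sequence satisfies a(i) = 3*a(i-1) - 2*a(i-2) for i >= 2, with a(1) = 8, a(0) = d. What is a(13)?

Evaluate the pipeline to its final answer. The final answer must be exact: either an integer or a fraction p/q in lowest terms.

Stage 1: remainder = value at the root: -2*(-5)^2 + 7*(-5)^1 - 6 = (-50) + (-35) + (-6) = -91; answer -91
Stage 2: B1 = -91; d = -11; a(2) = 3*(8) - 2*(-11) = 46; iterating: a(2)=46, a(3)=122, a(4)=274, a(5)=578, a(6)=1186, a(7)=2402, a(8)=4834, a(9)=9698, a(10)=19426, a(11)=38882, a(12)=77794, a(13)=155618; answer 155618

155618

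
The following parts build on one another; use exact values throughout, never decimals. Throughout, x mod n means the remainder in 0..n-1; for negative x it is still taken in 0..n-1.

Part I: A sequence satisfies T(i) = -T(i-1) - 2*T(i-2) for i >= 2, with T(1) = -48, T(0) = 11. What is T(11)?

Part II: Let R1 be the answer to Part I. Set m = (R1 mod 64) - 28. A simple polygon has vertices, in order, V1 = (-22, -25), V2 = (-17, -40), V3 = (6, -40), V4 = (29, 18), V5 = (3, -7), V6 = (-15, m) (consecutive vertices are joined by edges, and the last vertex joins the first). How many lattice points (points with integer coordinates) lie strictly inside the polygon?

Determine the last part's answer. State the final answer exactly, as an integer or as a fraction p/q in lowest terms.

Part I: T(2) = -1*(-48) - 2*(11) = 26; iterating: T(2)=26, T(3)=70, T(4)=-122, T(5)=-18, T(6)=262, T(7)=-226, T(8)=-298, T(9)=750, T(10)=-154, T(11)=-1346; answer -1346
Part II: R1 = -1346; m = 34; cross terms: (-22*-40 - -17*-25)=455, (-17*-40 - 6*-40)=920, (6*18 - 29*-40)=1268, (29*-7 - 3*18)=-257, (3*34 - -15*-7)=-3, (-15*-25 - -22*34)=1123; twice the area = |3506| = 3506; area = 1753; boundary points = 5 + 23 + 1 + 1 + 1 + 1 = 32; strictly interior points = area - boundary/2 + 1 = 1738; answer 1738

1738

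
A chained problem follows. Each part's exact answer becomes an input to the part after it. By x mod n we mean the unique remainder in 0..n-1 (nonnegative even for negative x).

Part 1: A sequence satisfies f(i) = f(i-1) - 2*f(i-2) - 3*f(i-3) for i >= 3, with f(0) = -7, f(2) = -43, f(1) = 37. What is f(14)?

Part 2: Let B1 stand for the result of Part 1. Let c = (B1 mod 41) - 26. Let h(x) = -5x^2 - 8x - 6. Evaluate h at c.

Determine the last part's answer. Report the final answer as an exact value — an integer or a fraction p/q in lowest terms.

Part 1: f(3) = 1*(-43) - 2*(37) - 3*(-7) = -96; iterating: f(3)=-96, f(4)=-121, f(5)=200, f(6)=730, f(7)=693, f(8)=-1367, f(9)=-4943, f(10)=-4288, f(11)=9699, f(12)=33104, f(13)=26570, f(14)=-68735; answer -68735
Part 2: B1 = -68735; c = -4; -5*(-4)^2 - 8*(-4)^1 - 6 = (-80) + (32) + (-6) = -54; answer -54

-54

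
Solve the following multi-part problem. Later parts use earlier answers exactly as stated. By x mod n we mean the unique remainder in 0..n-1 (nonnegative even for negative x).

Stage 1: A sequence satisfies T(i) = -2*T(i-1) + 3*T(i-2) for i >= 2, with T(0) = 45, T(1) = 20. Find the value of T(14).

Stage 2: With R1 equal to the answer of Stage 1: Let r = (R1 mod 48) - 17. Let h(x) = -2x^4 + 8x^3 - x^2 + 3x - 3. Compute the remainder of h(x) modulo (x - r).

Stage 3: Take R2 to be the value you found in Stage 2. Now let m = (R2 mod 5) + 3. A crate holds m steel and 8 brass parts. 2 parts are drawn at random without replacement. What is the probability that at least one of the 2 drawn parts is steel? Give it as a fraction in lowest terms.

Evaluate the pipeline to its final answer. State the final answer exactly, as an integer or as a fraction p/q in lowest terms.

Stage 1: T(2) = -2*(20) + 3*(45) = 95; iterating: T(2)=95, T(3)=-130, T(4)=545, T(5)=-1480, T(6)=4595, T(7)=-13630, T(8)=41045, T(9)=-122980, T(10)=369095, T(11)=-1107130, T(12)=3321545, T(13)=-9964480, T(14)=29893595; answer 29893595
Stage 2: R1 = 29893595; r = -6; remainder = value at the root: -2*(-6)^4 + 8*(-6)^3 - 1*(-6)^2 + 3*(-6)^1 - 3 = (-2592) + (-1728) + (-36) + (-18) + (-3) = -4377; answer -4377
Stage 3: R2 = -4377; m = 6; total draws C(14,2) = 91; complement C(8,2) = 28; favorable 91 - 28 = 63; P = 9/13; answer 9/13

9/13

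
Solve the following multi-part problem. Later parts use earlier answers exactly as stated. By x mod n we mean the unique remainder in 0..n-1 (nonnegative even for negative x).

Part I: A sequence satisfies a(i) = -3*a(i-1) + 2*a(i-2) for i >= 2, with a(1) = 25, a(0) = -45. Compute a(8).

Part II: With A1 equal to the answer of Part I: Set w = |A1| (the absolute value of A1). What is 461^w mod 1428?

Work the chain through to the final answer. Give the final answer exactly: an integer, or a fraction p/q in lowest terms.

797

Part I: a(2) = -3*(25) + 2*(-45) = -165; iterating: a(2)=-165, a(3)=545, a(4)=-1965, a(5)=6985, a(6)=-24885, a(7)=88625, a(8)=-315645; answer -315645
Part II: A1 = -315645; w = 315645; squarings mod 1428: 461^1=461, 461^2=1177, 461^4=169, 461^8=1, 461^16=1, 461^32=1, 461^64=1, 461^128=1, 461^256=1, 461^512=1, 461^1024=1, 461^2048=1, 461^4096=1, 461^8192=1, 461^16384=1, 461^32768=1, 461^65536=1, 461^131072=1, 461^262144=1; 461^315645 = 461^1 * 461^4 * 461^8 * 461^16 * 461^32 * 461^64 * 461^128 * 461^4096 * 461^16384 * 461^32768 * 461^262144 = 797 (mod 1428); answer 797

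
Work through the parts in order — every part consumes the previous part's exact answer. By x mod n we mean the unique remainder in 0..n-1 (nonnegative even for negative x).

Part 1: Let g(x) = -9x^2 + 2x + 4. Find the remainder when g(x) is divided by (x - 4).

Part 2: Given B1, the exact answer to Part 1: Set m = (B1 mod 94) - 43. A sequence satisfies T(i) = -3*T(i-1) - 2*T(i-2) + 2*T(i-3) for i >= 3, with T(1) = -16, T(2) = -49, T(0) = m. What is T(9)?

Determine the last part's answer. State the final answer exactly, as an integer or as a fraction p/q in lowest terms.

-5649

Part 1: remainder = value at the root: -9*(4)^2 + 2*(4)^1 + 4 = (-144) + (8) + (4) = -132; answer -132
Part 2: B1 = -132; m = 13; T(3) = -3*(-49) - 2*(-16) + 2*(13) = 205; iterating: T(3)=205, T(4)=-549, T(5)=1139, T(6)=-1909, T(7)=2351, T(8)=-957, T(9)=-5649; answer -5649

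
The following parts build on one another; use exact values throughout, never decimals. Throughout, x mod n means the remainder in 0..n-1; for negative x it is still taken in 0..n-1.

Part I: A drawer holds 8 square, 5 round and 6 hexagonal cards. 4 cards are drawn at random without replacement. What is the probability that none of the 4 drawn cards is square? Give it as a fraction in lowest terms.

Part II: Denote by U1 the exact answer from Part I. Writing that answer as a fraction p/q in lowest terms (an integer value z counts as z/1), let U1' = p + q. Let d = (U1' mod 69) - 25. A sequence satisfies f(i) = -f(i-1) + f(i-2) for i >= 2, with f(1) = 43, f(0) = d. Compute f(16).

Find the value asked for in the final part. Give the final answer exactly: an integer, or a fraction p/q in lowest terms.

-50981

Part I: total draws C(19,4) = 3876; favorable C(11,4) = 330; P = 55/646; answer 55/646
Part II: U1 = 55/646; threaded value p + q = 701; d = -14; f(2) = -1*(43) + 1*(-14) = -57; iterating: f(2)=-57, f(3)=100, f(4)=-157, f(5)=257, f(6)=-414, f(7)=671, f(8)=-1085, f(9)=1756, f(10)=-2841, f(11)=4597, f(12)=-7438, f(13)=12035, f(14)=-19473, f(15)=31508, f(16)=-50981; answer -50981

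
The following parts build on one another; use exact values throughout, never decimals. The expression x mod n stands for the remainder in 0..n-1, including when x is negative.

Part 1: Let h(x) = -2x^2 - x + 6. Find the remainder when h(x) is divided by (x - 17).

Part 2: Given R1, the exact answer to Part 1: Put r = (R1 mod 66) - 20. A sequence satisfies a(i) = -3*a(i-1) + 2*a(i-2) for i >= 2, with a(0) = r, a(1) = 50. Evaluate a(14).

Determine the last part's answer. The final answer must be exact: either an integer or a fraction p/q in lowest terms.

-748708920

Part 1: remainder = value at the root: -2*(17)^2 - 1*(17)^1 + 6 = (-578) + (-17) + (6) = -589; answer -589
Part 2: R1 = -589; r = -15; a(2) = -3*(50) + 2*(-15) = -180; iterating: a(2)=-180, a(3)=640, a(4)=-2280, a(5)=8120, a(6)=-28920, a(7)=103000, a(8)=-366840, a(9)=1306520, a(10)=-4653240, a(11)=16572760, a(12)=-59024760, a(13)=210219800, a(14)=-748708920; answer -748708920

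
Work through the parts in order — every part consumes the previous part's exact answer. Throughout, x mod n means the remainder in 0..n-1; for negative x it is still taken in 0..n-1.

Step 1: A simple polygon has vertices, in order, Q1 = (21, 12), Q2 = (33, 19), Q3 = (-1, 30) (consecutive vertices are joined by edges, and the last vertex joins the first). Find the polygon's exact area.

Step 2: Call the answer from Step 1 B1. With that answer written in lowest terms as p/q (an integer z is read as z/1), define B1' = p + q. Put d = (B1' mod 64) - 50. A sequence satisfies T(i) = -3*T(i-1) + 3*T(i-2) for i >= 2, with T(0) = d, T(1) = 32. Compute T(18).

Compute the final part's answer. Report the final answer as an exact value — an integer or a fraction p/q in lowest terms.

Step 1: cross terms: (21*19 - 33*12)=3, (33*30 - -1*19)=1009, (-1*12 - 21*30)=-642; twice the area = |370| = 370; area = 185; answer 185
Step 2: B1 = 185; threaded value p + q = 186; d = 8; T(2) = -3*(32) + 3*(8) = -72; iterating: T(2)=-72, T(3)=312, T(4)=-1152, T(5)=4392, T(6)=-16632, T(7)=63072, T(8)=-239112, T(9)=906552, T(10)=-3436992, T(11)=13030632, T(12)=-49402872, T(13)=187300512, T(14)=-710110152, T(15)=2692231992, T(16)=-10207026432, T(17)=38697775272, T(18)=-146714405112; answer -146714405112

-146714405112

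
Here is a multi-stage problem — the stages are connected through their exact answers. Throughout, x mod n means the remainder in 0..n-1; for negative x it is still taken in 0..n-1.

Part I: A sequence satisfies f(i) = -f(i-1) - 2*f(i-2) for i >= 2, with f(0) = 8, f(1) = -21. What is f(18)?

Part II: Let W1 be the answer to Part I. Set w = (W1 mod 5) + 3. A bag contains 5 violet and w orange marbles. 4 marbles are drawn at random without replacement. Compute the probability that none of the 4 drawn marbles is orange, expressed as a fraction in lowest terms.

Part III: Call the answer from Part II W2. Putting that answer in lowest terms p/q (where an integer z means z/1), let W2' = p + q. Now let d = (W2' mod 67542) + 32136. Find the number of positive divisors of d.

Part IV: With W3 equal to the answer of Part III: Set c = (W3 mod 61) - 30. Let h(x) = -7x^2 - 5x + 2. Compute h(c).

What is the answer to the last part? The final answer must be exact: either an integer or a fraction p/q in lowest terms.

-3910

Part I: f(2) = -1*(-21) - 2*(8) = 5; iterating: f(2)=5, f(3)=37, f(4)=-47, f(5)=-27, f(6)=121, f(7)=-67, f(8)=-175, f(9)=309, f(10)=41, f(11)=-659, f(12)=577, f(13)=741, f(14)=-1895, f(15)=413, f(16)=3377, f(17)=-4203, f(18)=-2551; answer -2551
Part II: W1 = -2551; w = 7; total draws C(12,4) = 495; favorable C(5,4) = 5; P = 1/99; answer 1/99
Part III: W2 = 1/99; threaded value p + q = 100; d = 32236; 32236 = 2^2 * 8059; number of divisors = (2+1) * (1+1) = 6; answer 6
Part IV: W3 = 6; c = -24; -7*(-24)^2 - 5*(-24)^1 + 2 = (-4032) + (120) + (2) = -3910; answer -3910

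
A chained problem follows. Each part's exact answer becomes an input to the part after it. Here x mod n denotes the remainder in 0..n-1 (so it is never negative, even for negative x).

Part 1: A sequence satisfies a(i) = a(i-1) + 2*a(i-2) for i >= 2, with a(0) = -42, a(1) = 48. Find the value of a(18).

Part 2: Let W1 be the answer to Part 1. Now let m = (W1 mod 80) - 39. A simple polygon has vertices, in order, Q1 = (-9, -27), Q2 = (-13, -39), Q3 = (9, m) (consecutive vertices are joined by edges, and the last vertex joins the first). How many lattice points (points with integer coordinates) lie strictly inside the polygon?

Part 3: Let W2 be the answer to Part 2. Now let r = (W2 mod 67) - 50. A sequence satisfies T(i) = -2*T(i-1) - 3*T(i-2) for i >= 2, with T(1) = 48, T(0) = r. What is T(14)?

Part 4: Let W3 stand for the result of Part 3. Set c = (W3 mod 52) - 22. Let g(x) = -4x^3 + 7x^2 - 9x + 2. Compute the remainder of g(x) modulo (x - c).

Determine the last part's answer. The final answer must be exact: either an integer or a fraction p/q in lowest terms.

4792

Part 1: a(2) = 1*(48) + 2*(-42) = -36; iterating: a(2)=-36, a(3)=60, a(4)=-12, a(5)=108, a(6)=84, a(7)=300, a(8)=468, a(9)=1068, a(10)=2004, a(11)=4140, a(12)=8148, a(13)=16428, a(14)=32724, a(15)=65580, a(16)=131028, a(17)=262188, a(18)=524244; answer 524244
Part 2: W1 = 524244; m = -35; cross terms: (-9*-39 - -13*-27)=0, (-13*-35 - 9*-39)=806, (9*-27 - -9*-35)=-558; twice the area = |248| = 248; area = 124; boundary points = 4 + 2 + 2 = 8; strictly interior points = area - boundary/2 + 1 = 121; answer 121
Part 3: W2 = 121; r = 4; T(2) = -2*(48) - 3*(4) = -108; iterating: T(2)=-108, T(3)=72, T(4)=180, T(5)=-576, T(6)=612, T(7)=504, T(8)=-2844, T(9)=4176, T(10)=180, T(11)=-12888, T(12)=25236, T(13)=-11808, T(14)=-52092; answer -52092
Part 4: W3 = -52092; c = -10; remainder = value at the root: -4*(-10)^3 + 7*(-10)^2 - 9*(-10)^1 + 2 = (4000) + (700) + (90) + (2) = 4792; answer 4792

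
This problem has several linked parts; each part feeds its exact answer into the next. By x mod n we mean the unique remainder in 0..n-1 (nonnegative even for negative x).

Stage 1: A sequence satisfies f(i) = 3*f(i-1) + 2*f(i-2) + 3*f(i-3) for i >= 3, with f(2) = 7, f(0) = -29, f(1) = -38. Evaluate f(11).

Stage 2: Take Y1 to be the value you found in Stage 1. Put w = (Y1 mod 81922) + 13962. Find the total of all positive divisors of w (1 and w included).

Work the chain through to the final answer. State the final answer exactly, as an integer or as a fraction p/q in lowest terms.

Stage 1: f(3) = 3*(7) + 2*(-38) + 3*(-29) = -142; iterating: f(3)=-142, f(4)=-526, f(5)=-1841, f(6)=-7001, f(7)=-26263, f(8)=-98314, f(9)=-368471, f(10)=-1380830, f(11)=-5174374; answer -5174374
Stage 2: Y1 = -5174374; w = 82596; 82596 = 2^2 * 3 * 6883; sigma = (1 + 2 + 4) * (1 + 3) * (1 + 6883) = 7 * 4 * 6884 = 192752; answer 192752

192752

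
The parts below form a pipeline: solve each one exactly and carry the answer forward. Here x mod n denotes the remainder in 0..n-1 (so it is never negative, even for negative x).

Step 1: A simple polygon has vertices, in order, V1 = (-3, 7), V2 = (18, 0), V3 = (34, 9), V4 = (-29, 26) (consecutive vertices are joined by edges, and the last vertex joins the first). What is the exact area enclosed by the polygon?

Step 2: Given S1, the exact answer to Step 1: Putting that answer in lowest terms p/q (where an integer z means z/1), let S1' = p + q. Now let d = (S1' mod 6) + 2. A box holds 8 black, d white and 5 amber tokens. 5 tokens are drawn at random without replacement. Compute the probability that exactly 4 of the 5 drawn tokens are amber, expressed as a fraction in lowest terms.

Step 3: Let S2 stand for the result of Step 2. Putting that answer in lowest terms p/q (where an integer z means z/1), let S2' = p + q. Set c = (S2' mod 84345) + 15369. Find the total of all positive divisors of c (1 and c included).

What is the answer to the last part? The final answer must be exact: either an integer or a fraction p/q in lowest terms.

Step 1: cross terms: (-3*0 - 18*7)=-126, (18*9 - 34*0)=162, (34*26 - -29*9)=1145, (-29*7 - -3*26)=-125; twice the area = |1056| = 1056; area = 528; answer 528
Step 2: S1 = 528; threaded value p + q = 529; d = 3; total draws C(16,5) = 4368; favorable C(5,4)*C(11,1) = 55; P = 55/4368; answer 55/4368
Step 3: S2 = 55/4368; threaded value p + q = 4423; c = 19792; 19792 = 2^4 * 1237; sigma = (1 + 2 + 4 + 8 + 16) * (1 + 1237) = 31 * 1238 = 38378; answer 38378

38378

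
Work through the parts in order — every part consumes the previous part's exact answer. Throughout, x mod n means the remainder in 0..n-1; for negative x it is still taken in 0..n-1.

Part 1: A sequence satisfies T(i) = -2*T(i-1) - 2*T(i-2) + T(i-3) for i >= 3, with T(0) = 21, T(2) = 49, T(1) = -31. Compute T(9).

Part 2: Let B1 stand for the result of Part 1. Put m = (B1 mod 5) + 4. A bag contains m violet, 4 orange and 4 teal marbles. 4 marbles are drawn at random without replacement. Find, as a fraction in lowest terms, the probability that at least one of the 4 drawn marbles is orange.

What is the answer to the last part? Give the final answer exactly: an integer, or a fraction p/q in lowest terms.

Part 1: T(3) = -2*(49) - 2*(-31) + 1*(21) = -15; iterating: T(3)=-15, T(4)=-99, T(5)=277, T(6)=-371, T(7)=89, T(8)=841, T(9)=-2231; answer -2231
Part 2: B1 = -2231; m = 8; total draws C(16,4) = 1820; complement C(12,4) = 495; favorable 1820 - 495 = 1325; P = 265/364; answer 265/364

265/364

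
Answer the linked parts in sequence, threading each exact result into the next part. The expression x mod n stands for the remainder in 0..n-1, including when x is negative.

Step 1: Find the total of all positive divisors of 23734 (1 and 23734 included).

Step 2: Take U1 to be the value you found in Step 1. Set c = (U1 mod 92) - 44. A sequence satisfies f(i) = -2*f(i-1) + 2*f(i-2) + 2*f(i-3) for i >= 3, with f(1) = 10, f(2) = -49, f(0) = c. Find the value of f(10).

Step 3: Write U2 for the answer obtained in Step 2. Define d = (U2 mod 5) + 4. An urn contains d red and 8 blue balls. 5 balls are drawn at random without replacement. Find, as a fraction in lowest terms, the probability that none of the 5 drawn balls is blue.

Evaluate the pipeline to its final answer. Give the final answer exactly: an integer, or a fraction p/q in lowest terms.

Step 1: 23734 = 2 * 11867; sigma = (1 + 2) * (1 + 11867) = 3 * 11868 = 35604; answer 35604
Step 2: U1 = 35604; c = -44; f(3) = -2*(-49) + 2*(10) + 2*(-44) = 30; iterating: f(3)=30, f(4)=-138, f(5)=238, f(6)=-692, f(7)=1584, f(8)=-4076, f(9)=9936, f(10)=-24856; answer -24856
Step 3: U2 = -24856; d = 8; total draws C(16,5) = 4368; favorable C(8,5) = 56; P = 1/78; answer 1/78

1/78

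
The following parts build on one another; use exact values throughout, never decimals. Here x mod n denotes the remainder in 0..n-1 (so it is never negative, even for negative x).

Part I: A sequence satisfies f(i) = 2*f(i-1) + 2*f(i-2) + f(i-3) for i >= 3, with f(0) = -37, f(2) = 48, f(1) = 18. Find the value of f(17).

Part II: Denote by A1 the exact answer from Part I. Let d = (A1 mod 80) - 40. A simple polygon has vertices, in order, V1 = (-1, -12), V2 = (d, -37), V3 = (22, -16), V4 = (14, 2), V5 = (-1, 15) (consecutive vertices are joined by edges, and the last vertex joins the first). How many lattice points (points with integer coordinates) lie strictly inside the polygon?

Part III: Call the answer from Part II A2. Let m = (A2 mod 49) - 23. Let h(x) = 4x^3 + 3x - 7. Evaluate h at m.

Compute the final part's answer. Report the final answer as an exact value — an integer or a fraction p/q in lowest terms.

Part I: f(3) = 2*(48) + 2*(18) + 1*(-37) = 95; iterating: f(3)=95, f(4)=304, f(5)=846, f(6)=2395, f(7)=6786, f(8)=19208, f(9)=54383, f(10)=153968, f(11)=435910, f(12)=1234139, f(13)=3494066, f(14)=9892320, f(15)=28006911, f(16)=79292528, f(17)=224491198; answer 224491198
Part II: A1 = 224491198; d = 38; cross terms: (-1*-37 - 38*-12)=493, (38*-16 - 22*-37)=206, (22*2 - 14*-16)=268, (14*15 - -1*2)=212, (-1*-12 - -1*15)=27; twice the area = |1206| = 1206; area = 603; boundary points = 1 + 1 + 2 + 1 + 27 = 32; strictly interior points = area - boundary/2 + 1 = 588; answer 588
Part III: A2 = 588; m = -23; 4*(-23)^3 + 3*(-23)^1 - 7 = (-48668) + (-69) + (-7) = -48744; answer -48744

-48744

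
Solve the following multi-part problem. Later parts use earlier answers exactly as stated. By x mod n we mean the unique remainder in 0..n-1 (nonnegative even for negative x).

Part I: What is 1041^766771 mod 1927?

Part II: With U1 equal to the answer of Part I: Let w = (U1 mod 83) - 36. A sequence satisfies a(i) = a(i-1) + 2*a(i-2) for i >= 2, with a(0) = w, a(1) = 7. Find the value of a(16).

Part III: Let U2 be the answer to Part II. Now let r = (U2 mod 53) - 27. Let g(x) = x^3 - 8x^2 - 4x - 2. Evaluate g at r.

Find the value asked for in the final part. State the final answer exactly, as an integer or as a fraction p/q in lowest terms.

Part I: squarings mod 1927: 1041^1=1041, 1041^2=707, 1041^4=756, 1041^8=1144, 1041^16=303, 1041^32=1240, 1041^64=1781, 1041^128=119, 1041^256=672, 1041^512=666, 1041^1024=346, 1041^2048=242, 1041^4096=754, 1041^8192=51, 1041^16384=674, 1041^32768=1431, 1041^65536=1287, 1041^131072=1076, 1041^262144=1576, 1041^524288=1800; 1041^766771 = 1041^1 * 1041^2 * 1041^16 * 1041^32 * 1041^256 * 1041^512 * 1041^4096 * 1041^8192 * 1041^32768 * 1041^65536 * 1041^131072 * 1041^524288 = 836 (mod 1927); answer 836
Part II: U1 = 836; w = -30; a(2) = 1*(7) + 2*(-30) = -53; iterating: a(2)=-53, a(3)=-39, a(4)=-145, a(5)=-223, a(6)=-513, a(7)=-959, a(8)=-1985, a(9)=-3903, a(10)=-7873, a(11)=-15679, a(12)=-31425, a(13)=-62783, a(14)=-125633, a(15)=-251199, a(16)=-502465; answer -502465
Part III: U2 = -502465; r = 1; 1*(1)^3 - 8*(1)^2 - 4*(1)^1 - 2 = (1) + (-8) + (-4) + (-2) = -13; answer -13

-13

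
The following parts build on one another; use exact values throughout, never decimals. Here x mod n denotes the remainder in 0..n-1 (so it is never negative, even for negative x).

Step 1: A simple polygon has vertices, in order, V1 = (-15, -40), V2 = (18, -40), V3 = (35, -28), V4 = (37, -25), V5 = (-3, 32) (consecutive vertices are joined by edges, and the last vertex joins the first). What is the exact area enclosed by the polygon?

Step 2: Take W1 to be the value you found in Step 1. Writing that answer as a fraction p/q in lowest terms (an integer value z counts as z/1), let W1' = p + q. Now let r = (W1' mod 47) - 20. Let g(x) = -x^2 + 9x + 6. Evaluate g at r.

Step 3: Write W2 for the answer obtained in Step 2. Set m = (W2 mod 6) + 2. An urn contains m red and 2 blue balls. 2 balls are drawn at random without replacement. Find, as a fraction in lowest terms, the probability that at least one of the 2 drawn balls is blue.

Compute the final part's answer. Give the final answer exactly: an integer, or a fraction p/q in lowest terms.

5/6

Step 1: cross terms: (-15*-40 - 18*-40)=1320, (18*-28 - 35*-40)=896, (35*-25 - 37*-28)=161, (37*32 - -3*-25)=1109, (-3*-40 - -15*32)=600; twice the area = |4086| = 4086; area = 2043; answer 2043
Step 2: W1 = 2043; threaded value p + q = 2044; r = 3; -1*(3)^2 + 9*(3)^1 + 6 = (-9) + (27) + (6) = 24; answer 24
Step 3: W2 = 24; m = 2; total draws C(4,2) = 6; complement C(2,2) = 1; favorable 6 - 1 = 5; P = 5/6; answer 5/6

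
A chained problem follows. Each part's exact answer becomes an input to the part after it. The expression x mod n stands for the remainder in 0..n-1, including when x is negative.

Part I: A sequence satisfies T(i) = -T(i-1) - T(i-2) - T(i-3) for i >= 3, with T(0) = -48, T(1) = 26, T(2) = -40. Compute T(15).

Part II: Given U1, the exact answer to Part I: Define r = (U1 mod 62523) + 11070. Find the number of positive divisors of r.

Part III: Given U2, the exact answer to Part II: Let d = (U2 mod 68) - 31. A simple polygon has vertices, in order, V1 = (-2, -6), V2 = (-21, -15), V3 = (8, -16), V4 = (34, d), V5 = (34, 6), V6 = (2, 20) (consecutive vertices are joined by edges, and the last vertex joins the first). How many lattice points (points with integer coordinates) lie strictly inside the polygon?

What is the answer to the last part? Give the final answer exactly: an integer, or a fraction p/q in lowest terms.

1059

Part I: T(3) = -1*(-40) - 1*(26) - 1*(-48) = 62; iterating: T(3)=62, T(4)=-48, T(5)=26, T(6)=-40, T(7)=62, T(8)=-48, T(9)=26, T(10)=-40, T(11)=62, T(12)=-48, T(13)=26, T(14)=-40, T(15)=62; answer 62
Part II: U1 = 62; r = 11132; 11132 = 2^2 * 11^2 * 23; number of divisors = (2+1) * (2+1) * (1+1) = 18; answer 18
Part III: U2 = 18; d = -13; cross terms: (-2*-15 - -21*-6)=-96, (-21*-16 - 8*-15)=456, (8*-13 - 34*-16)=440, (34*6 - 34*-13)=646, (34*20 - 2*6)=668, (2*-6 - -2*20)=28; twice the area = |2142| = 2142; area = 1071; boundary points = 1 + 1 + 1 + 19 + 2 + 2 = 26; strictly interior points = area - boundary/2 + 1 = 1059; answer 1059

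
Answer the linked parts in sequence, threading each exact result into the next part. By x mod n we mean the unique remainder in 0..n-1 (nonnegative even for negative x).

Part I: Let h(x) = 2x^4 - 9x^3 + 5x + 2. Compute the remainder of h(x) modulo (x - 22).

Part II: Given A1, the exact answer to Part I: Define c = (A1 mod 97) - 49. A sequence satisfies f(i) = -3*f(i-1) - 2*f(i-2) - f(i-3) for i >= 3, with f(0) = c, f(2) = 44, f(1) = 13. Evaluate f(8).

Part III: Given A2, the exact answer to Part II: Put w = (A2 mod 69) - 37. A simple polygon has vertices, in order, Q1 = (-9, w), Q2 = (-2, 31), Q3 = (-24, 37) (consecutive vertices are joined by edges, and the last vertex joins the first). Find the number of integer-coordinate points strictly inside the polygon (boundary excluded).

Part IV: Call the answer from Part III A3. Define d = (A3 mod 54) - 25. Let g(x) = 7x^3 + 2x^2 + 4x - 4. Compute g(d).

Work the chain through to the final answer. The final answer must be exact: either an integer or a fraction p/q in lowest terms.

-40252

Part I: remainder = value at the root: 2*(22)^4 - 9*(22)^3 + 5*(22)^1 + 2 = (468512) + (-95832) + (110) + (2) = 372792; answer 372792
Part II: A1 = 372792; c = -28; f(3) = -3*(44) - 2*(13) - 1*(-28) = -130; iterating: f(3)=-130, f(4)=289, f(5)=-651, f(6)=1505, f(7)=-3502, f(8)=8147; answer 8147
Part III: A2 = 8147; w = -32; cross terms: (-9*31 - -2*-32)=-343, (-2*37 - -24*31)=670, (-24*-32 - -9*37)=1101; twice the area = |1428| = 1428; area = 714; boundary points = 7 + 2 + 3 = 12; strictly interior points = area - boundary/2 + 1 = 709; answer 709
Part IV: A3 = 709; d = -18; 7*(-18)^3 + 2*(-18)^2 + 4*(-18)^1 - 4 = (-40824) + (648) + (-72) + (-4) = -40252; answer -40252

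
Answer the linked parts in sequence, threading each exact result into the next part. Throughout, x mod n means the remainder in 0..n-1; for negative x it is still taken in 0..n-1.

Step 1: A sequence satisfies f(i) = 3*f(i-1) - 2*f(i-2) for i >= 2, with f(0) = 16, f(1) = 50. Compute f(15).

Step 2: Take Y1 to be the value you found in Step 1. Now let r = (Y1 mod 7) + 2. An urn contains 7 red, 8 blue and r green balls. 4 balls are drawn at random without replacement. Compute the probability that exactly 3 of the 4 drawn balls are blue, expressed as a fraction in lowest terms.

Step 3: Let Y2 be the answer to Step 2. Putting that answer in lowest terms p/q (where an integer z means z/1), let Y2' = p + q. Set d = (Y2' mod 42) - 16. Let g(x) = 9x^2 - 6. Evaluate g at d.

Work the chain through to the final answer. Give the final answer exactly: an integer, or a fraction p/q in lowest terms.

2019

Step 1: f(2) = 3*(50) - 2*(16) = 118; iterating: f(2)=118, f(3)=254, f(4)=526, f(5)=1070, f(6)=2158, f(7)=4334, f(8)=8686, f(9)=17390, f(10)=34798, f(11)=69614, f(12)=139246, f(13)=278510, f(14)=557038, f(15)=1114094; answer 1114094
Step 2: Y1 = 1114094; r = 4; total draws C(19,4) = 3876; favorable C(8,3)*C(11,1) = 616; P = 154/969; answer 154/969
Step 3: Y2 = 154/969; threaded value p + q = 1123; d = 15; 9*(15)^2 - 6 = (2025) + (-6) = 2019; answer 2019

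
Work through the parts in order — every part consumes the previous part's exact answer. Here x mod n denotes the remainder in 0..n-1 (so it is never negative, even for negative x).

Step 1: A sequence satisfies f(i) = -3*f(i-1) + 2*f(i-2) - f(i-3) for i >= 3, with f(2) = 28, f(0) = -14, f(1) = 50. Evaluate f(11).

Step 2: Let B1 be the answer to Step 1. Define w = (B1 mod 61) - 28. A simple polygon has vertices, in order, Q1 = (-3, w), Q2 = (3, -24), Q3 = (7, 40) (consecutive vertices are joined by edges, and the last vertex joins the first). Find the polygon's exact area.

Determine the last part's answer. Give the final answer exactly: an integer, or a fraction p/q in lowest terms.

204

Step 1: f(3) = -3*(28) + 2*(50) - 1*(-14) = 30; iterating: f(3)=30, f(4)=-84, f(5)=284, f(6)=-1050, f(7)=3802, f(8)=-13790, f(9)=50024, f(10)=-181454, f(11)=658200; answer 658200
Step 2: B1 = 658200; w = -18; cross terms: (-3*-24 - 3*-18)=126, (3*40 - 7*-24)=288, (7*-18 - -3*40)=-6; twice the area = |408| = 408; area = 204; answer 204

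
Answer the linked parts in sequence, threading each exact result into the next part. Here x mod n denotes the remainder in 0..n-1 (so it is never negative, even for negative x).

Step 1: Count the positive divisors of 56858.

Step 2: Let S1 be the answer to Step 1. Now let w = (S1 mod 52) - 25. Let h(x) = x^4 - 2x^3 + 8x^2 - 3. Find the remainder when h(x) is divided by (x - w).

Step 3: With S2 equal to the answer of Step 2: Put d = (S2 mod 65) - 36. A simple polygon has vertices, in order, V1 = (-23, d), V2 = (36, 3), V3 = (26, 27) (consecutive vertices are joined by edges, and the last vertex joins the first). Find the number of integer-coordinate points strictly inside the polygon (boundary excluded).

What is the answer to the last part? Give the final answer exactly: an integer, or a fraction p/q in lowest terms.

837

Step 1: 56858 = 2 * 28429; number of divisors = (1+1) * (1+1) = 4; answer 4
Step 2: S1 = 4; w = -21; remainder = value at the root: 1*(-21)^4 - 2*(-21)^3 + 8*(-21)^2 - 3 = (194481) + (18522) + (3528) + (-3) = 216528; answer 216528
Step 3: S2 = 216528; d = -23; cross terms: (-23*3 - 36*-23)=759, (36*27 - 26*3)=894, (26*-23 - -23*27)=23; twice the area = |1676| = 1676; area = 838; boundary points = 1 + 2 + 1 = 4; strictly interior points = area - boundary/2 + 1 = 837; answer 837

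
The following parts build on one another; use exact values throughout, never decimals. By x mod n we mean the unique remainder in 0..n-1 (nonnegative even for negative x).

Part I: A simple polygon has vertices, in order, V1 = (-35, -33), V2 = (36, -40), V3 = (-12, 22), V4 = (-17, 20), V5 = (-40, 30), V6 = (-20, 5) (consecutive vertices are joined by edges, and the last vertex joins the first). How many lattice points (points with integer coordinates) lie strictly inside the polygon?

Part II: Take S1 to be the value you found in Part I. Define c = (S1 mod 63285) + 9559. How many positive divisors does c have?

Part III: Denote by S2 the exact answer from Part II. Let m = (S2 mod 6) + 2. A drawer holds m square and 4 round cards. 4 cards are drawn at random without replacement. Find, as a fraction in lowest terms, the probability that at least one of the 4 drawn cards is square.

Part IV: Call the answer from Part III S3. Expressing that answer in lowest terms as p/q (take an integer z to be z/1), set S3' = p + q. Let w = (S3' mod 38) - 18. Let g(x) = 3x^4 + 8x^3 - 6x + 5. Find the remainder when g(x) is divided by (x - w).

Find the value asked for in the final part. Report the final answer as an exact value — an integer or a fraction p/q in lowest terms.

Part I: cross terms: (-35*-40 - 36*-33)=2588, (36*22 - -12*-40)=312, (-12*20 - -17*22)=134, (-17*30 - -40*20)=290, (-40*5 - -20*30)=400, (-20*-33 - -35*5)=835; twice the area = |4559| = 4559; area = 4559/2; boundary points = 1 + 2 + 1 + 1 + 5 + 1 = 11; strictly interior points = area - boundary/2 + 1 = 2275; answer 2275
Part II: S1 = 2275; c = 11834; 11834 = 2 * 61 * 97; number of divisors = (1+1) * (1+1) * (1+1) = 8; answer 8
Part III: S2 = 8; m = 4; total draws C(8,4) = 70; complement C(4,4) = 1; favorable 70 - 1 = 69; P = 69/70; answer 69/70
Part IV: S3 = 69/70; threaded value p + q = 139; w = 7; remainder = value at the root: 3*(7)^4 + 8*(7)^3 - 6*(7)^1 + 5 = (7203) + (2744) + (-42) + (5) = 9910; answer 9910

9910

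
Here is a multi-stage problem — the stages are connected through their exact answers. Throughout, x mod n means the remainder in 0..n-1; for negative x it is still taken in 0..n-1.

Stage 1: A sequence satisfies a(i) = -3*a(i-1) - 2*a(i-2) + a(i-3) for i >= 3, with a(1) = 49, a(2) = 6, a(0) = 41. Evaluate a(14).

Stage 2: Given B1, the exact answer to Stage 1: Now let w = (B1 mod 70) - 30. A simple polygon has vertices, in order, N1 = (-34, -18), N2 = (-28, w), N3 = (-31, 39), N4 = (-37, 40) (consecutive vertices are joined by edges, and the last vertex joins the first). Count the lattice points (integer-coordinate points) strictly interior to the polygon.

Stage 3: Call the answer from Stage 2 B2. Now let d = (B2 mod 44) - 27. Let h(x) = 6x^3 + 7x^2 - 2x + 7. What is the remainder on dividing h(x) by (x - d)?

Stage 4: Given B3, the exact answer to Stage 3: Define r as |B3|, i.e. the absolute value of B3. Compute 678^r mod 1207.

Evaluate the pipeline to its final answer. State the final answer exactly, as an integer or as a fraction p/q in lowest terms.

875

Stage 1: a(3) = -3*(6) - 2*(49) + 1*(41) = -75; iterating: a(3)=-75, a(4)=262, a(5)=-630, a(6)=1291, a(7)=-2351, a(8)=3841, a(9)=-5530, a(10)=6557, a(11)=-4770, a(12)=-4334, a(13)=29099, a(14)=-83399; answer -83399
Stage 2: B1 = -83399; w = 11; cross terms: (-34*11 - -28*-18)=-878, (-28*39 - -31*11)=-751, (-31*40 - -37*39)=203, (-37*-18 - -34*40)=2026; twice the area = |600| = 600; area = 300; boundary points = 1 + 1 + 1 + 1 = 4; strictly interior points = area - boundary/2 + 1 = 299; answer 299
Stage 3: B2 = 299; d = 8; remainder = value at the root: 6*(8)^3 + 7*(8)^2 - 2*(8)^1 + 7 = (3072) + (448) + (-16) + (7) = 3511; answer 3511
Stage 4: B3 = 3511; r = 3511; squarings mod 1207: 678^1=678, 678^2=1024, 678^4=900, 678^8=103, 678^16=953, 678^32=545, 678^64=103, 678^128=953, 678^256=545, 678^512=103, 678^1024=953, 678^2048=545; 678^3511 = 678^1 * 678^2 * 678^4 * 678^16 * 678^32 * 678^128 * 678^256 * 678^1024 * 678^2048 = 875 (mod 1207); answer 875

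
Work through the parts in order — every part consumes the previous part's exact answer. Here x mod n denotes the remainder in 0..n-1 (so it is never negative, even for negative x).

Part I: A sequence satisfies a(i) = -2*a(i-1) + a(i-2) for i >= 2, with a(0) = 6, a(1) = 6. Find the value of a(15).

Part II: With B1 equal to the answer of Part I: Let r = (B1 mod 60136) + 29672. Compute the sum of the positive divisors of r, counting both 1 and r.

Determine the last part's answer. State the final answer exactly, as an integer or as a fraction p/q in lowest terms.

122688

Part I: a(2) = -2*(6) + 1*(6) = -6; iterating: a(2)=-6, a(3)=18, a(4)=-42, a(5)=102, a(6)=-246, a(7)=594, a(8)=-1434, a(9)=3462, a(10)=-8358, a(11)=20178, a(12)=-48714, a(13)=117606, a(14)=-283926, a(15)=685458; answer 685458
Part II: B1 = 685458; r = 53634; 53634 = 2 * 3 * 7 * 1277; sigma = (1 + 2) * (1 + 3) * (1 + 7) * (1 + 1277) = 3 * 4 * 8 * 1278 = 122688; answer 122688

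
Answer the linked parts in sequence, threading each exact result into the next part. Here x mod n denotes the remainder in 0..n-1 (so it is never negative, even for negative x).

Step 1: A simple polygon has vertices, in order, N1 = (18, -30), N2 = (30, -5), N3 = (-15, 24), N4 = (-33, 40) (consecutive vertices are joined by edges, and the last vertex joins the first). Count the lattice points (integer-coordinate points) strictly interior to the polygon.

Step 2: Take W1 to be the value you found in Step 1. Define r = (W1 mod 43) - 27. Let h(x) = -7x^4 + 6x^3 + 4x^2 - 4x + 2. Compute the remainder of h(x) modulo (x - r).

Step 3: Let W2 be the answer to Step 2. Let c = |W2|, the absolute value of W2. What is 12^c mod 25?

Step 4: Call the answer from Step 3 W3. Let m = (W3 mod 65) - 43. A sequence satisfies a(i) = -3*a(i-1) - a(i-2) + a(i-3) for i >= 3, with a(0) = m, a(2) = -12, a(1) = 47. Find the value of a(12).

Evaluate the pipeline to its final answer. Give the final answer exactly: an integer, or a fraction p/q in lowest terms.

310481

Step 1: cross terms: (18*-5 - 30*-30)=810, (30*24 - -15*-5)=645, (-15*40 - -33*24)=192, (-33*-30 - 18*40)=270; twice the area = |1917| = 1917; area = 1917/2; boundary points = 1 + 1 + 2 + 1 = 5; strictly interior points = area - boundary/2 + 1 = 957; answer 957
Step 2: W1 = 957; r = -16; remainder = value at the root: -7*(-16)^4 + 6*(-16)^3 + 4*(-16)^2 - 4*(-16)^1 + 2 = (-458752) + (-24576) + (1024) + (64) + (2) = -482238; answer -482238
Step 3: W2 = -482238; c = 482238; squarings mod 25: 12^1=12, 12^2=19, 12^4=11, 12^8=21, 12^16=16, 12^32=6, 12^64=11, 12^128=21, 12^256=16, 12^512=6, 12^1024=11, 12^2048=21, 12^4096=16, 12^8192=6, 12^16384=11, 12^32768=21, 12^65536=16, 12^131072=6, 12^262144=11; 12^482238 = 12^2 * 12^4 * 12^8 * 12^16 * 12^32 * 12^128 * 12^256 * 12^512 * 12^2048 * 12^4096 * 12^16384 * 12^65536 * 12^131072 * 12^262144 = 4 (mod 25); answer 4
Step 4: W3 = 4; m = -39; a(3) = -3*(-12) - 1*(47) + 1*(-39) = -50; iterating: a(3)=-50, a(4)=209, a(5)=-589, a(6)=1508, a(7)=-3726, a(8)=9081, a(9)=-22009, a(10)=53220, a(11)=-128570, a(12)=310481; answer 310481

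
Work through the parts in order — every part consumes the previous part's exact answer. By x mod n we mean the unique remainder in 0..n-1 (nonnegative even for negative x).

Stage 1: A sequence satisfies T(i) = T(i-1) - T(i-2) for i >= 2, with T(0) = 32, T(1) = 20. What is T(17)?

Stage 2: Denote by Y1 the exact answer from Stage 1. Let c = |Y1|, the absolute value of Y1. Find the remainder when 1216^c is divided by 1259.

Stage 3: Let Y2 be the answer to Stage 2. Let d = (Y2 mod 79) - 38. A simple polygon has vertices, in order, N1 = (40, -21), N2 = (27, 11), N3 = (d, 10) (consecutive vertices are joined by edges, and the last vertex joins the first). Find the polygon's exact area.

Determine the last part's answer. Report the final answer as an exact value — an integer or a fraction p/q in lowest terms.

269/2

Stage 1: T(2) = 1*(20) - 1*(32) = -12; iterating: T(2)=-12, T(3)=-32, T(4)=-20, T(5)=12, T(6)=32, T(7)=20, T(8)=-12, T(9)=-32, T(10)=-20, T(11)=12, T(12)=32, T(13)=20, T(14)=-12, T(15)=-32, T(16)=-20, T(17)=12; answer 12
Stage 2: Y1 = 12; c = 12; squarings mod 1259: 1216^1=1216, 1216^2=590, 1216^4=616, 1216^8=497; 1216^12 = 1216^4 * 1216^8 = 215 (mod 1259); answer 215
Stage 3: Y2 = 215; d = 19; cross terms: (40*11 - 27*-21)=1007, (27*10 - 19*11)=61, (19*-21 - 40*10)=-799; twice the area = |269| = 269; area = 269/2; answer 269/2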